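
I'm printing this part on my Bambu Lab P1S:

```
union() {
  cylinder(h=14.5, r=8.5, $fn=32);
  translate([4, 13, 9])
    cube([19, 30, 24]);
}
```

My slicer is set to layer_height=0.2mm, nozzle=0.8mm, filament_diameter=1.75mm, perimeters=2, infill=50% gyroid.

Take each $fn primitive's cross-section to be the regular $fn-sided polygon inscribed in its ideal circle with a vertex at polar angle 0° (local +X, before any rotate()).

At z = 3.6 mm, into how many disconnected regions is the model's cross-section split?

1

At z = 3.6 mm: the r=8.5 cylinder contributes a regular 32-gon of circumradius 8.5; the cube at (4, 13) is absent (z outside [9, 33]); Merging all regions: only the r=8.5 cylinder is present, so the union is just that shape — 1 connected region. The result has 1 disconnected region.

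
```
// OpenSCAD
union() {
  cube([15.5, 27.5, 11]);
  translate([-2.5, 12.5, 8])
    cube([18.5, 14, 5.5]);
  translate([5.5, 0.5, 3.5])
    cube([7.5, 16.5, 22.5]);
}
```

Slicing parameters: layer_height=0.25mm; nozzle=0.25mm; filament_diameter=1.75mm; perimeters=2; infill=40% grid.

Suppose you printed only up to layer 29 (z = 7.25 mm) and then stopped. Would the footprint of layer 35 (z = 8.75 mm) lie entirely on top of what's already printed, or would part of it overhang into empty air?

Compare the two slices. At z = 7.25: the cube (footprint 15.5×27.5) is included at this height (area 426.25 mm²); the cube at (-2.5, 12.5) is not intersected at this z (z outside [8, 13.5]); the cube at (5.5, 0.5) is present — its section is the full 7.5×16.5 rectangle (area 123.75 mm²); Merging all regions: the 7.5×16.5 cube at (5.5, 0.5) lies entirely inside the 15.5×27.5 cube, so the union is just the 15.5×27.5 cube — area = 426.25 mm². At z = 8.75: the 15.5×27.5 cube contributes its full rectangle (area 426.25 mm²); the cube at (-2.5, 12.5) (footprint 18.5×14) is included at this height (area 259.00 mm²); the cube at (5.5, 0.5) (footprint 7.5×16.5) is included at this height (area 123.75 mm²); Merging all regions: the regions partially overlap — summed areas 809.00 mm² minus the doubly-counted overlap 340.75 mm² gives 468.25 mm² — area = 468.25 mm². Checking containment: at z = 8.75 the cross-section extends beyond the z = 7.25 cross-section by about 42.00 mm².

part overhangs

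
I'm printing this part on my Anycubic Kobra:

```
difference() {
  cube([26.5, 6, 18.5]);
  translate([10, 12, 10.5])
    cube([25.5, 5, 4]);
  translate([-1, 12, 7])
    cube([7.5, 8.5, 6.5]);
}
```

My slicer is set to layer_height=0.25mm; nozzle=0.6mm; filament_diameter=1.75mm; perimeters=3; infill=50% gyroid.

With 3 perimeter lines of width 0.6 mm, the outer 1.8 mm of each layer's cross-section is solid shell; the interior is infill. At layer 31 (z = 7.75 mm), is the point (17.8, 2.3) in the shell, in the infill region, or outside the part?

infill

At z = 7.75 mm: the 26.5×6 cube contributes its full rectangle; the cube at (10, 12) does not reach this height (z outside [10.5, 14.5]); the 7.5×8.5 cube at (-1, 12) contributes its full rectangle; Subtracting the remaining from the first: starting from the 26.5×6 cube, the 7.5×8.5 cube at (-1, 12) misses the remaining region (no effect) — 1 connected region. Overall, the cross-section is a single solid region. The nearest boundary edge runs (26.50, 0.00)→(0.00, 0.00); distance from the point to it = 2.30 mm. The point is inside the cross-section and 2.30 mm from the nearest boundary — more than the 1.8 mm shell width (3 × 0.6), so it's in the infill interior.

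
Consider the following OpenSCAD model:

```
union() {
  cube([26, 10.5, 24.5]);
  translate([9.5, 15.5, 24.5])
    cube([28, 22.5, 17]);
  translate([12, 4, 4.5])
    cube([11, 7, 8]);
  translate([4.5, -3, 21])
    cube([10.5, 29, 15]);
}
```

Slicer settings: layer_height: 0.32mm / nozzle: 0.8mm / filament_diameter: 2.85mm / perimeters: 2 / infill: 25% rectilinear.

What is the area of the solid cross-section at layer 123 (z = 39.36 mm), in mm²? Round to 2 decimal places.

630.00 mm²

At z = 39.36 mm: the cube does not reach this height (z outside [0, 24.5]); the cube at (9.5, 15.5) (footprint 28×22.5) is included at this height (area 630.00 mm²); the cube at (12, 4) is not intersected at this z (z outside [4.5, 12.5]); the cube at (4.5, -3) does not reach this height (z outside [21, 36]); Merging all regions: only the 28×22.5 cube at (9.5, 15.5) is present, so the union is just that shape — area = 630.00 mm². Overall, the cross-section is a single solid region. Net area = 630.00 mm².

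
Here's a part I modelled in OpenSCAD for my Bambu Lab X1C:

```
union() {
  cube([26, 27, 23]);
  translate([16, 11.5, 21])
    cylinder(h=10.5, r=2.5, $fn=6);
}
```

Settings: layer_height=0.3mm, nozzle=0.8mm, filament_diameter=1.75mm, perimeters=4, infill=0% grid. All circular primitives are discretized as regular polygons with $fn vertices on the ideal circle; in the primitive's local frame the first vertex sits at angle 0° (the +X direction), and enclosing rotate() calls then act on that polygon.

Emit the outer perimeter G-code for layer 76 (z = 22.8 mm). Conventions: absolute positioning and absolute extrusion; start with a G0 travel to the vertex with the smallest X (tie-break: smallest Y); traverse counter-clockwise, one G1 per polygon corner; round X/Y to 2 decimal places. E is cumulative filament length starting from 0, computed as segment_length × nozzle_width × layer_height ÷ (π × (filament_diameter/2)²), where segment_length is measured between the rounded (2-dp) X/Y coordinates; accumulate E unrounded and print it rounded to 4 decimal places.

G0 X0.00 Y0.00 Z22.80
G1 X26.00 Y0.00 E2.5943
G1 X26.00 Y27.00 E5.2884
G1 X0.00 Y27.00 E7.8827
G1 X0.00 Y0.00 E10.5767

At z = 22.8 mm: the cube is present — its section is the full 26×27 rectangle; the r=2.5 cylinder at (16, 11.5) gives a regular 6-gon of circumradius 2.5 (constant along its height); Combining (union): the r=2.5 cylinder at (16, 11.5) lies entirely inside the 26×27 cube, so the union is just the 26×27 cube — 1 connected region. The outline is a single polygon with 4 vertices. Extrusion per mm of travel: 0.8 × 0.3 / (π × 0.875²) = 0.099780. Accumulating E over each segment gives final E = 10.5767.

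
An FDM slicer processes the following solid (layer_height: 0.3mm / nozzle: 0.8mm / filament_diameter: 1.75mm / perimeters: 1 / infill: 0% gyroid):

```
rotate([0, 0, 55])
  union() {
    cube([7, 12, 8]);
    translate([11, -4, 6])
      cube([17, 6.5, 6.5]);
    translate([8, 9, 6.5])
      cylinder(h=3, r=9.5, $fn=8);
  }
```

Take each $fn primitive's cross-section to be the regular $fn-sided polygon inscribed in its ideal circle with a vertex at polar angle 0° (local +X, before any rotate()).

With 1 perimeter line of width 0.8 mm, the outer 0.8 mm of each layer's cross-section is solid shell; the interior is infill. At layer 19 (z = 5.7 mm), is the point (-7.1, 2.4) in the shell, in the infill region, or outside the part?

At z = 5.7 mm: the cube (footprint 7×12) is included at this height; the cube at (11, -4) is absent (z outside [6, 12.5]); the cylinder at (8, 9) is not intersected at this z (z outside [6.5, 9.5]); Combining (union): only the 7×12 cube is present, so the union is just that shape — 1 connected region; (whole slice rotated 55° about Z — lengths, areas and connectivity unchanged). Overall, the cross-section is a single solid region. Undo the 55° rotation: the query point maps to (-2.106, 7.193) in the un-rotated model frame. The nearest boundary edge runs (0.00, 12.00)→(0.00, 0.00); distance from the point to it = 2.11 mm. The point is not inside any of the regions above, so it lies outside the cross-section (2.11 mm from the nearest boundary).

outside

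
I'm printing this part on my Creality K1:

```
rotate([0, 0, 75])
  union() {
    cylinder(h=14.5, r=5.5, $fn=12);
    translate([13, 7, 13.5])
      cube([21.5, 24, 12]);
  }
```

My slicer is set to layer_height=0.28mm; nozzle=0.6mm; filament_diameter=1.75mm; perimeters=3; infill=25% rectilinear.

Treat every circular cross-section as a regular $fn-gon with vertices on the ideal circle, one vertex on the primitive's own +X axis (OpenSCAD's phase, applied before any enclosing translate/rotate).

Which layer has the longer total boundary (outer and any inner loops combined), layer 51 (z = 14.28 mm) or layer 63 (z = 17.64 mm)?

Layer 51 (z = 14.28): the r=5.5 cylinder contributes a regular 12-gon of circumradius 5.5 (perimeter = 2·12·5.500·sin(180°/12) = 34.16 mm); the cube at (13, 7) is present — its section is the full 21.5×24 rectangle (perimeter 91.00 mm); Merging all regions: the 2 present regions are separate (no shared area or edge), so areas and boundary lengths simply add and each stays a separate island — boundary = 125.16 mm; (rotated 75° about Z; rotation is an isometry so areas/perimeters/island counts are preserved). So its perimeter = 125.16 mm. Layer 63 (z = 17.64): the cylinder is absent (z outside [0, 14.5]); the 21.5×24 cube at (13, 7) contributes its full rectangle (perimeter 91.00 mm); Taking the union: only the 21.5×24 cube at (13, 7) is present, so the union is just that shape — boundary = 91.00 mm; (whole slice rotated 75° about Z — lengths, areas and connectivity unchanged). So its perimeter = 91.00 mm. Layer 51 is larger (125.16 vs 91.00 mm).

layer 51 (z = 14.28 mm)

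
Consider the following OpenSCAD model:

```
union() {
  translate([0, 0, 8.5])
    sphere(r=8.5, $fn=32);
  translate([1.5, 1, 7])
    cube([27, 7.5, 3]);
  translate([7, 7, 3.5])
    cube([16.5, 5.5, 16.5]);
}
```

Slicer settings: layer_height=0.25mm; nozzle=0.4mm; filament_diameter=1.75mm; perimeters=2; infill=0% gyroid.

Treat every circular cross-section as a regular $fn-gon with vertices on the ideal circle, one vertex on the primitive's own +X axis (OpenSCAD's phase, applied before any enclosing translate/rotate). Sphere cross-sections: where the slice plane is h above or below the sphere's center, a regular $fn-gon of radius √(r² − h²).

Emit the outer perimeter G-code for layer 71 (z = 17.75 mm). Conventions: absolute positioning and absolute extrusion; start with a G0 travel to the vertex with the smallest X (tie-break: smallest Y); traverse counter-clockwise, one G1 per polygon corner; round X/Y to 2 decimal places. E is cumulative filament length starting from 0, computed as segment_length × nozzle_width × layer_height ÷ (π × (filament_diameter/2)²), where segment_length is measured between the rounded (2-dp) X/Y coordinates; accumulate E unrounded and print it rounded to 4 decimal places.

G0 X7.00 Y7.00 Z17.75
G1 X23.50 Y7.00 E0.6860
G1 X23.50 Y12.50 E0.9147
G1 X7.00 Y12.50 E1.6006
G1 X7.00 Y7.00 E1.8293

At z = 17.75 mm: the sphere is not intersected at this z (|z−center|=9.250 > r=8.5); the cube at (1.5, 1) is not intersected at this z (z outside [7, 10]); the cube at (7, 7) (footprint 16.5×5.5) is included at this height; Merging all regions: only the 16.5×5.5 cube at (7, 7) is present, so the union is just that shape — 1 connected region. The outline is a single polygon with 4 vertices. Extrusion per mm of travel: 0.4 × 0.25 / (π × 0.875²) = 0.041575. Accumulating E over each segment gives final E = 1.8293.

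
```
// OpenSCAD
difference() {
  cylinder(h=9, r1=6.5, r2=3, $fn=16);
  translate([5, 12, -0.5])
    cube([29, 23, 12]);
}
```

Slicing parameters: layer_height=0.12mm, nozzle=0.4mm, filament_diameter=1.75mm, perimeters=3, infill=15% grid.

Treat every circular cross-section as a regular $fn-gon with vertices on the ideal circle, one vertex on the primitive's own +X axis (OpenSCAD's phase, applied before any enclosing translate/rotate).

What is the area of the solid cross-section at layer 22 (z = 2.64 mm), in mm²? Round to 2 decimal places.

91.71 mm²

At z = 2.64 mm: the cone contributes a regular 16-gon of circumradius 5.473 (interpolated between r1=6.5 and r2=3 at t=0.293) (area = (16/2)·5.473²·sin(360°/16) = 91.71 mm²); the cube at (5, 12) is present — its section is the full 29×23 rectangle (area 667.00 mm²); Subtracting the remaining from the first: starting from the cone (91.71 mm²), the 29×23 cube at (5, 12) misses the remaining region (no effect) — area = 91.71 mm². Overall, the cross-section is a single solid region. Net area = 91.71 mm².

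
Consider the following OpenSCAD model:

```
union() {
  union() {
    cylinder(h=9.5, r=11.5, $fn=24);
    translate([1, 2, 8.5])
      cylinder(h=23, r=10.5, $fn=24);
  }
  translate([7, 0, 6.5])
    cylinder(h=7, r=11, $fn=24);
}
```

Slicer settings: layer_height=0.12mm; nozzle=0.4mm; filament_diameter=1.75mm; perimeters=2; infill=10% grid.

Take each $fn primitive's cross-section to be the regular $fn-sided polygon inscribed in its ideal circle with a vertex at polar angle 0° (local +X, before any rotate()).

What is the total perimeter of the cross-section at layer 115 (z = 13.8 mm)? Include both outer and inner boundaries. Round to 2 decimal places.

65.79 mm

At z = 13.8 mm: the cylinder is absent (z outside [0, 9.5]); the cylinder at (1, 2): section is a regular 24-gon, circumradius r=10.5 (perimeter = 2·24·10.500·sin(180°/24) = 65.79 mm); Merging all regions: only the r=10.5 cylinder at (1, 2) is present, so the union is just that shape — boundary = 65.79 mm; the cylinder at (7, 0) is not intersected at this z (z outside [6.5, 13.5]); Taking the union: only that combined region is present, so the union is just that shape — boundary = 65.79 mm. Overall, the cross-section is a single solid region. Total boundary length (outer) = 65.79 mm.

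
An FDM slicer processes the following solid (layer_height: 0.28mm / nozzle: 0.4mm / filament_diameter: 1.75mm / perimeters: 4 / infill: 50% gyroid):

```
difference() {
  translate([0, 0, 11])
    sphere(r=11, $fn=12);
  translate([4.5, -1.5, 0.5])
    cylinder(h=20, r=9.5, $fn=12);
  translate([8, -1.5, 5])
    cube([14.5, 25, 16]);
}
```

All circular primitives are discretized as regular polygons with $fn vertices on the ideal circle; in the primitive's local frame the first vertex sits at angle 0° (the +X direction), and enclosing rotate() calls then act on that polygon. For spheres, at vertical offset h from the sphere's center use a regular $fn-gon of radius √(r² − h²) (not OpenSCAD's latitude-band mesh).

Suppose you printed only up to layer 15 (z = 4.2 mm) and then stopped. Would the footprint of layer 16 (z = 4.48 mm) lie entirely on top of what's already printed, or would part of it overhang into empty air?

part overhangs

Compare the two slices. At z = 4.2: the sphere: section is a regular 12-gon, circumradius = √(r²−h²) = √(11²−6.8²) = 8.646 (area = (12/2)·8.646²·sin(360°/12) = 224.28 mm²); the r=9.5 cylinder at (4.5, -1.5) contributes a regular 12-gon of circumradius 9.5 (area = (12/2)·9.500²·sin(360°/12) = 270.75 mm²); the cube at (8, -1.5) does not reach this height (z outside [5, 21]); Subtracting the remaining from the first: starting from the r=11 sphere (224.28 mm²), the r=9.5 cylinder at (4.5, -1.5) partially overlaps it — only the 163.05 mm² overlap (of its 270.75 mm²) is removed, clipping the outline — area = 61.23 mm². At z = 4.48: the r=11 sphere contributes a regular 12-gon of circumradius √(11²−6.52²) = 8.859 (area = (12/2)·8.859²·sin(360°/12) = 235.47 mm²); the r=9.5 cylinder at (4.5, -1.5) gives a regular 12-gon of circumradius 9.5 (constant along its height) (area = (12/2)·9.500²·sin(360°/12) = 270.75 mm²); the cube at (8, -1.5) is not intersected at this z (z outside [5, 21]); Taking the first minus the rest: starting from the r=11 sphere (235.47 mm²), the r=9.5 cylinder at (4.5, -1.5) partially overlaps it — only the 168.23 mm² overlap (of its 270.75 mm²) is removed, clipping the outline — area = 67.24 mm². Checking containment: at z = 4.48 the cross-section extends beyond the z = 4.2 cross-section by about 6.02 mm².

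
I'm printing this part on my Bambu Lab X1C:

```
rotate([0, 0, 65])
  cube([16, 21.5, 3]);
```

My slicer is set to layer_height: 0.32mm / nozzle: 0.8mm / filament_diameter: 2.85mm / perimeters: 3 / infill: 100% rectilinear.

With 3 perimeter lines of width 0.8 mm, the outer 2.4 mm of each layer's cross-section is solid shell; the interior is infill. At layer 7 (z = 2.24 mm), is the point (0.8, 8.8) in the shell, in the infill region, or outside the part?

infill

At z = 2.24 mm: the cube (footprint 16×21.5) is included at this height; (whole slice rotated 65° about Z — lengths, areas and connectivity unchanged). Overall, the cross-section is a single solid region. Undo the 65° rotation: the query point maps to (8.314, 2.994) in the un-rotated model frame. The nearest boundary edge runs (0.00, 0.00)→(16.00, 0.00); distance from the point to it = 2.99 mm. The point is inside the cross-section and 2.99 mm from the nearest boundary — more than the 2.4 mm shell width (3 × 0.8), so it's in the infill interior.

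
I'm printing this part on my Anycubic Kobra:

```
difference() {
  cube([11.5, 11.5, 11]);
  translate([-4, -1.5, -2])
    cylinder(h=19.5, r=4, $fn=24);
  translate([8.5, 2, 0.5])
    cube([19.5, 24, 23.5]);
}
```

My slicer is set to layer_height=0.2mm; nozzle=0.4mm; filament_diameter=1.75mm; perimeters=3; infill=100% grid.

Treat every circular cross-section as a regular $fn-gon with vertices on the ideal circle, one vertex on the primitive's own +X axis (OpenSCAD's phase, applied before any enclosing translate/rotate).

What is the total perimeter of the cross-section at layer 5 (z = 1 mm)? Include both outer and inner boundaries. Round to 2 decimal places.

46.00 mm

At z = 1 mm: the cube (footprint 11.5×11.5) is included at this height (perimeter 46.00 mm); the r=4 cylinder at (-4, -1.5) gives a regular 24-gon of circumradius 4 (constant along its height) (perimeter = 2·24·4.000·sin(180°/24) = 25.06 mm); the cube at (8.5, 2) is present — its section is the full 19.5×24 rectangle (perimeter 87.00 mm); Subtracting the remaining from the first: starting from the 11.5×11.5 cube, the r=4 cylinder at (-4, -1.5) misses the remaining region (no effect); the 19.5×24 cube at (8.5, 2) partially overlaps it — only the 28.50 mm² overlap (of its 468.00 mm²) is removed, clipping the outline — boundary = 46.00 mm. Overall, the cross-section is a single solid region. Total boundary length (outer) = 46.00 mm.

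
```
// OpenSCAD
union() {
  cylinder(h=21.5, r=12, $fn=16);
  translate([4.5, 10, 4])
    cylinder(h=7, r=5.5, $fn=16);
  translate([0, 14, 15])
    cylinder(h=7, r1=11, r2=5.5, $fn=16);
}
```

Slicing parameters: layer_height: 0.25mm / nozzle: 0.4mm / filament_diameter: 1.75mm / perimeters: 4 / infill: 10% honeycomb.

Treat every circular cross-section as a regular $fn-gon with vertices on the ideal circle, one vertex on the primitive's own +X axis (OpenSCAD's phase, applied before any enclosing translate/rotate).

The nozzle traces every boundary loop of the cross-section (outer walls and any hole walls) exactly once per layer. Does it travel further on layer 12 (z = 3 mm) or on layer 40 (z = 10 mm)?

layer 40 (z = 10 mm)

Layer 12 (z = 3): the r=12 cylinder gives a regular 16-gon of circumradius 12 (constant along its height) (perimeter = 2·16·12.000·sin(180°/16) = 74.91 mm); the cylinder at (4.5, 10) is absent (z outside [4, 11]); the cone at (0, 14) is absent (z outside [15, 22]); Merging all regions: only the r=12 cylinder is present, so the union is just that shape — boundary = 74.91 mm. So its perimeter = 74.91 mm. Layer 40 (z = 10): the r=12 cylinder gives a regular 16-gon of circumradius 12 (constant along its height) (perimeter = 2·16·12.000·sin(180°/16) = 74.91 mm); the r=5.5 cylinder at (4.5, 10) gives a regular 16-gon of circumradius 5.5 (constant along its height) (perimeter = 2·16·5.500·sin(180°/16) = 34.34 mm); the cone at (0, 14) is not intersected at this z (z outside [15, 22]); Combining (union): the regions partially overlap (shared area 51.31 mm²), so the edge portions inside another operand are dropped and the merged outline is re-measured after clipping — boundary = 81.60 mm. So its perimeter = 81.60 mm. Layer 40 is larger (81.60 vs 74.91 mm).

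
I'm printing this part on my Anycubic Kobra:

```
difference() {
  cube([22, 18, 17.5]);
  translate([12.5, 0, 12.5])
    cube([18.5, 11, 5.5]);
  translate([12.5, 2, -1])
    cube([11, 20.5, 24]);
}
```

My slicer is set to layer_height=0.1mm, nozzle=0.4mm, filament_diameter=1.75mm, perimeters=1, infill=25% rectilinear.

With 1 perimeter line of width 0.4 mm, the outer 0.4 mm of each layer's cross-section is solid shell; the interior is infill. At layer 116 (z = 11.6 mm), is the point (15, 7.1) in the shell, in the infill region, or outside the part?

At z = 11.6 mm: the 22×18 cube contributes its full rectangle; the cube at (12.5, 0) is not intersected at this z (z outside [12.5, 18]); the cube at (12.5, 2) (footprint 11×20.5) is included at this height; After the difference (first − rest): starting from the 22×18 cube, the 11×20.5 cube at (12.5, 2) partially overlaps it — only the 152.00 mm² overlap (of its 225.50 mm²) is removed, clipping the outline — 1 connected region. Overall, the cross-section is a single solid region. The nearest boundary edge runs (12.50, 18.00)→(12.50, 2.00); distance from the point to it = 2.50 mm. The point is not inside any of the regions above, so it lies outside the cross-section (2.50 mm from the nearest boundary).

outside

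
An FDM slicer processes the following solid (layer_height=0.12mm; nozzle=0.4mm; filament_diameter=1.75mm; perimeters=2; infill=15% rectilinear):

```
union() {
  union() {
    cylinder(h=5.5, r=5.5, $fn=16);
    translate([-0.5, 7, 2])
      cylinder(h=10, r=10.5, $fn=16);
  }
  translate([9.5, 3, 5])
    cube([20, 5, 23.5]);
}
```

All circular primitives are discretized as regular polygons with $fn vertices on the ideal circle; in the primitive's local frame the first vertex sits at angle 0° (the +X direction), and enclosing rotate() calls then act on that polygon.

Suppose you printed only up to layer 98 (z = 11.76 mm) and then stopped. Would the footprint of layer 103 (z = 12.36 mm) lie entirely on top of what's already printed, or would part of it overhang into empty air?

Compare the two slices. At z = 11.76: the cylinder is not intersected at this z (z outside [0, 5.5]); the r=10.5 cylinder at (-0.5, 7) contributes a regular 16-gon of circumradius 10.5 (area = (16/2)·10.500²·sin(360°/16) = 337.53 mm²); Merging all regions: only the r=10.5 cylinder at (-0.5, 7) is present, so the union is just that shape — area = 337.53 mm²; the cube at (9.5, 3) is present — its section is the full 20×5 rectangle (area 100.00 mm²); Combining (union): the regions partially overlap — summed areas 437.53 mm² minus the doubly-counted overlap 1.03 mm² gives 436.50 mm² — area = 436.50 mm². At z = 12.36: the cylinder does not reach this height (z outside [0, 5.5]); the cylinder at (-0.5, 7) is absent (z outside [2, 12]); Combining (union): nothing is present at this height; the cube at (9.5, 3) (footprint 20×5) is included at this height (area 100.00 mm²); Combining (union): only the 20×5 cube at (9.5, 3) is present, so the union is just that shape — area = 100.00 mm². Checking containment: the cross-section at z = 12.36 is a subset of the cross-section at z = 11.76.

entirely on top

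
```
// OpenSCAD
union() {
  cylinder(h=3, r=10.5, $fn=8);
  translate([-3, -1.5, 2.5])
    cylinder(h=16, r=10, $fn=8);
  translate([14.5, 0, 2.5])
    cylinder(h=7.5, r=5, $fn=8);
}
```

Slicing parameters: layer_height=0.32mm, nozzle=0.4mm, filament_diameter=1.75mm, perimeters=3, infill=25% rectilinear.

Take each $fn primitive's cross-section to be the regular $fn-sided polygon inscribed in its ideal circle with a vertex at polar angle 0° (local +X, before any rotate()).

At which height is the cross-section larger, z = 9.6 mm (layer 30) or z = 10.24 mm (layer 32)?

Layer 30 (z = 9.6): the cylinder is absent (z outside [0, 3]); the r=10 cylinder at (-3, -1.5) contributes a regular 8-gon of circumradius 10 (area = (8/2)·10.000²·sin(360°/8) = 282.84 mm²); the r=5 cylinder at (14.5, 0) gives a regular 8-gon of circumradius 5 (constant along its height) (area = (8/2)·5.000²·sin(360°/8) = 70.71 mm²); Combining (union): the 2 present regions are separate (no shared area or edge), so areas and boundary lengths simply add and each stays a separate island — area = 353.55 mm². So its area = 353.55 mm². Layer 32 (z = 10.24): the cylinder is not intersected at this z (z outside [0, 3]); the cylinder at (-3, -1.5): section is a regular 8-gon, circumradius r=10 (area = (8/2)·10.000²·sin(360°/8) = 282.84 mm²); the cylinder at (14.5, 0) is not intersected at this z (z outside [2.5, 10]); Combining (union): only the r=10 cylinder at (-3, -1.5) is present, so the union is just that shape — area = 282.84 mm². So its area = 282.84 mm². Layer 30 is larger (353.55 vs 282.84 mm²).

layer 30 (z = 9.6 mm)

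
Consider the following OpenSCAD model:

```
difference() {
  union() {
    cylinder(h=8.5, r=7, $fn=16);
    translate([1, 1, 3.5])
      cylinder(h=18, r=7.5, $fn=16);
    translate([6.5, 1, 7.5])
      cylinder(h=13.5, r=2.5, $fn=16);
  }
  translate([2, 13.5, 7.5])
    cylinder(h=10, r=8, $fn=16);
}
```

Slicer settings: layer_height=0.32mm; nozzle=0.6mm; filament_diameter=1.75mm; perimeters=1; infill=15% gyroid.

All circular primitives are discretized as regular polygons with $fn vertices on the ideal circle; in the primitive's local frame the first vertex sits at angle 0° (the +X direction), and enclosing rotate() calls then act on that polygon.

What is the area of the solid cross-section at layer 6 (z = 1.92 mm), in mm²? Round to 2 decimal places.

At z = 1.92 mm: the cylinder: section is a regular 16-gon, circumradius r=7 (area = (16/2)·7.000²·sin(360°/16) = 150.01 mm²); the cylinder at (1, 1) is absent (z outside [3.5, 21.5]); the cylinder at (6.5, 1) does not reach this height (z outside [7.5, 21]); Taking the union: only the r=7 cylinder is present, so the union is just that shape — area = 150.01 mm²; the cylinder at (2, 13.5) is absent (z outside [7.5, 17.5]); After the difference (first − rest): none of the subtracted shapes is present at this height, so the result so far is unchanged — area = 150.01 mm². Overall, the cross-section is a single solid region. Net area = 150.01 mm².

150.01 mm²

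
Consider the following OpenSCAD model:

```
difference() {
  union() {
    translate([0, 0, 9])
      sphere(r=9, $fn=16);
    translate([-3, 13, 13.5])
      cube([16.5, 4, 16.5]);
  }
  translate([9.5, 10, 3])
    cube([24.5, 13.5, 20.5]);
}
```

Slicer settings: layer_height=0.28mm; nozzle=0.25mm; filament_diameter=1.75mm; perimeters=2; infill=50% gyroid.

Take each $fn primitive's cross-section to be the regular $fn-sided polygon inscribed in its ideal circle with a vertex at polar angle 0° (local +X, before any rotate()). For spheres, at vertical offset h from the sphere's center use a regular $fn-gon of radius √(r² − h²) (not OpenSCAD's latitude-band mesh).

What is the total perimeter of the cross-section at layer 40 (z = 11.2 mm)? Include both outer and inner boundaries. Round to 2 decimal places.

54.48 mm

At z = 11.2 mm: the sphere: section is a regular 16-gon, circumradius = √(r²−h²) = √(9²−2.2²) = 8.727 (perimeter = 2·16·8.727·sin(180°/16) = 54.48 mm); the cube at (-3, 13) does not reach this height (z outside [13.5, 30]); Taking the union: only the r=9 sphere is present, so the union is just that shape — boundary = 54.48 mm; the 24.5×13.5 cube at (9.5, 10) contributes its full rectangle (perimeter 76.00 mm); Taking the first minus the rest: starting from that combined region, the 24.5×13.5 cube at (9.5, 10) misses the remaining region (no effect) — boundary = 54.48 mm. Overall, the cross-section is a single solid region. Total boundary length (outer) = 54.48 mm.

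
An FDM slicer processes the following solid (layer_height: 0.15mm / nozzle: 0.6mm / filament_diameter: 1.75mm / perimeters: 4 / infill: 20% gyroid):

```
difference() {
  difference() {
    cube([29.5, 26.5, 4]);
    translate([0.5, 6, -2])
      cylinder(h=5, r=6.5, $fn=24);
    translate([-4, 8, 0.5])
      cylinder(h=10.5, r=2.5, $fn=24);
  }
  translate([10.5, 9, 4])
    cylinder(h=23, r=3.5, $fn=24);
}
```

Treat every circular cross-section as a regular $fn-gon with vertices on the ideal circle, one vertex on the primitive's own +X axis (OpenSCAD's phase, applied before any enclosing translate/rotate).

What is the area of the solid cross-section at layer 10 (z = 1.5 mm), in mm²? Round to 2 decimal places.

710.65 mm²

At z = 1.5 mm: the 29.5×26.5 cube contributes its full rectangle (area 781.75 mm²); the r=6.5 cylinder at (0.5, 6) gives a regular 24-gon of circumradius 6.5 (constant along its height) (area = (24/2)·6.500²·sin(360°/24) = 131.22 mm²); the r=2.5 cylinder at (-4, 8) gives a regular 24-gon of circumradius 2.5 (constant along its height) (area = (24/2)·2.500²·sin(360°/24) = 19.41 mm²); After the difference (first − rest): starting from the 29.5×26.5 cube (781.75 mm²), the r=6.5 cylinder at (0.5, 6) partially overlaps it — only the 71.10 mm² overlap (of its 131.22 mm²) is removed, clipping the outline; the r=2.5 cylinder at (-4, 8) misses the remaining region (no effect) — area = 710.65 mm²; the cylinder at (10.5, 9) does not reach this height (z outside [4, 27]); Subtracting the remaining from the first: none of the subtracted shapes is present at this height, so the result so far is unchanged — area = 710.65 mm². Overall, the cross-section is a single solid region. Net area = 710.65 mm².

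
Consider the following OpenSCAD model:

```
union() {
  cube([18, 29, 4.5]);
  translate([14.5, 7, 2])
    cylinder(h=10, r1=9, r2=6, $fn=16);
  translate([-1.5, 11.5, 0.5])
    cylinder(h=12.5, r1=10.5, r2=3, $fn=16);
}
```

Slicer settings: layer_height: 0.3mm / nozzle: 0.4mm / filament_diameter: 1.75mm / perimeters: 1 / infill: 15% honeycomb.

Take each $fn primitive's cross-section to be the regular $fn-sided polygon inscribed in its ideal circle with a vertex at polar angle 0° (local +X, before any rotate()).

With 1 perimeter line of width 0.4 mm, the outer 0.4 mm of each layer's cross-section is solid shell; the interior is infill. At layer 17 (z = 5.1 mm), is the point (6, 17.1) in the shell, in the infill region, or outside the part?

At z = 5.1 mm: the cube is absent (z outside [0, 4.5]); the cone at (14.5, 7) (r1=9→r2=6) has section circumradius 8.070 here — a regular 16-gon; the cone at (-1.5, 11.5) (r1=10.5→r2=3) has section circumradius 7.740 here — a regular 16-gon; Merging all regions: the 2 present regions are separate (no shared area or edge), so areas and boundary lengths simply add and each stays a separate island — 2 connected regions. Overall, the cross-section has 2 separate islands. The nearest boundary edge runs (3.97, 16.97)→(5.65, 14.46); distance from the point to it = 1.76 mm. The point is not inside any of the regions above, so it lies outside the cross-section (1.76 mm from the nearest boundary).

outside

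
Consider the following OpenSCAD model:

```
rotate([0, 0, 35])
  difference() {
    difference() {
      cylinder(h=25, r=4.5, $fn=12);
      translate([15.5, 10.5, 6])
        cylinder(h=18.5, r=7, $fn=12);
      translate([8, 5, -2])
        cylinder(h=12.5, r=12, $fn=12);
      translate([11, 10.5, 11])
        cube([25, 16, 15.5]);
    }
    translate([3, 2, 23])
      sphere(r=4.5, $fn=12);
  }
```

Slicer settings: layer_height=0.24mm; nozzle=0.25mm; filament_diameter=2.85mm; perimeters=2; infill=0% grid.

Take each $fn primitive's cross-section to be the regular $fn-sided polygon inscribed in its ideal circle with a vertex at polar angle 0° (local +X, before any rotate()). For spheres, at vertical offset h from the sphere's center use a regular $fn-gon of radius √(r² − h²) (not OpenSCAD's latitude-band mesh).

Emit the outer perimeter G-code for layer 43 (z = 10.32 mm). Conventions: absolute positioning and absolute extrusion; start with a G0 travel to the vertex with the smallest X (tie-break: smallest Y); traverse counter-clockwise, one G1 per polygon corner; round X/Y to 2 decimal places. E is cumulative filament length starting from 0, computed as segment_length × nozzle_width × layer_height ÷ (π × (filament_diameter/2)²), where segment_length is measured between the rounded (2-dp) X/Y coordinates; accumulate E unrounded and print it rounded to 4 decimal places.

At z = 10.32 mm: the r=4.5 cylinder gives a regular 12-gon of circumradius 4.5 (constant along its height); the r=7 cylinder at (15.5, 10.5) gives a regular 12-gon of circumradius 7 (constant along its height); the r=12 cylinder at (8, 5) gives a regular 12-gon of circumradius 12 (constant along its height); the cube at (11, 10.5) is not intersected at this z (z outside [11, 26.5]); Taking the first minus the rest: starting from the r=4.5 cylinder, the r=7 cylinder at (15.5, 10.5) misses the remaining region (no effect); the r=12 cylinder at (8, 5) partially overlaps it — only the 47.53 mm² overlap (of its 432.00 mm²) is removed, clipping the outline — 1 connected region; the sphere at (3, 2) does not reach this height (|z−center|=12.680 > r=4.5); After the difference (first − rest): none of the subtracted shapes is present at this height, so that combined region is unchanged — 1 connected region; (whole slice rotated 35° about Z — lengths, areas and connectivity unchanged). The outline is a single polygon with 8 vertices. Extrusion per mm of travel: 0.25 × 0.24 / (π × 1.425²) = 0.009405. Accumulating E over each segment gives final E = 0.1827.

G0 X-4.48 Y-0.39 Z10.32
G1 X-3.69 Y-2.58 E0.0219
G1 X-1.90 Y-4.08 E0.0439
G1 X0.39 Y-4.48 E0.0657
G1 X2.58 Y-3.69 E0.0876
G1 X3.16 Y-2.99 E0.0962
G1 X-1.39 Y-2.19 E0.1396
G1 X-4.36 Y0.30 E0.1761
G1 X-4.48 Y-0.39 E0.1827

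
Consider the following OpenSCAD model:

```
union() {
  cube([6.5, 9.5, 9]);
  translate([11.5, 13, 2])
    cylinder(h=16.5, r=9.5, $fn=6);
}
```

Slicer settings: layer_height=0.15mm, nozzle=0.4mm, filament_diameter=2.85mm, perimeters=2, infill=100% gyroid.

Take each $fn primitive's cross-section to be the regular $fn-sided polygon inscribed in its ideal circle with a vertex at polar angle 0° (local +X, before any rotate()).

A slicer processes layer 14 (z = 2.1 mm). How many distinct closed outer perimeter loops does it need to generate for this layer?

1

At z = 2.1 mm: the cube (footprint 6.5×9.5) is included at this height; the r=9.5 cylinder at (11.5, 13) gives a regular 6-gon of circumradius 9.5 (constant along its height); Taking the union: the regions partially overlap (shared area 5.32 mm²), so overlapping operands fuse into one piece — 1 connected region. The result has 1 disconnected region.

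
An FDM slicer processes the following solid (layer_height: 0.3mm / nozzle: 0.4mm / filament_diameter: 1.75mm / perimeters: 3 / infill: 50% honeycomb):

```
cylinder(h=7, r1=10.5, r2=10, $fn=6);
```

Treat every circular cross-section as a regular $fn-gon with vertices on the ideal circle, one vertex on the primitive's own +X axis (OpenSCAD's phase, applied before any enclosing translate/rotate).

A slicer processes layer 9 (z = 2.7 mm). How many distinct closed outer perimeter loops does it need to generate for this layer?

1

At z = 2.7 mm: the cone contributes a regular 6-gon of circumradius 10.307 (interpolated between r1=10.5 and r2=10 at t=0.386). The result has 1 disconnected region.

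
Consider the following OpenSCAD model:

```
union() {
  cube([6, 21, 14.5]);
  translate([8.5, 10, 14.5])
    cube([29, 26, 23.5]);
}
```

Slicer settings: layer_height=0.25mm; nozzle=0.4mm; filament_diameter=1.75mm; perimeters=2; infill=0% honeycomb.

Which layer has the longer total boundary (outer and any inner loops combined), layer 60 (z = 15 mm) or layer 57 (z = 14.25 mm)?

layer 60 (z = 15 mm)

Layer 60 (z = 15): the cube is absent (z outside [0, 14.5]); the 29×26 cube at (8.5, 10) contributes its full rectangle (perimeter 110.00 mm); Combining (union): only the 29×26 cube at (8.5, 10) is present, so the union is just that shape — boundary = 110.00 mm. So its perimeter = 110.00 mm. Layer 57 (z = 14.25): the cube (footprint 6×21) is included at this height (perimeter 54.00 mm); the cube at (8.5, 10) does not reach this height (z outside [14.5, 38]); Taking the union: only the 6×21 cube is present, so the union is just that shape — boundary = 54.00 mm. So its perimeter = 54.00 mm. Layer 60 is larger (110.00 vs 54.00 mm).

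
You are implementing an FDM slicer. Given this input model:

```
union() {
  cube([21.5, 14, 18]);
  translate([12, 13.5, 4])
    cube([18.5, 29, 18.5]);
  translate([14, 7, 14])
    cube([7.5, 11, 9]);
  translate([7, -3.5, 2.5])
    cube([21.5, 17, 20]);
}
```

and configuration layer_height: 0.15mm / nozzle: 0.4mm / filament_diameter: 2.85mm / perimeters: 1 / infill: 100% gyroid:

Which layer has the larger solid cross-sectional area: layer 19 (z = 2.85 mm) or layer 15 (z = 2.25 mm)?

layer 19 (z = 2.85 mm)

Layer 19 (z = 2.85): the cube (footprint 21.5×14) is included at this height (area 301.00 mm²); the cube at (12, 13.5) does not reach this height (z outside [4, 22.5]); the cube at (14, 7) is not intersected at this z (z outside [14, 23]); the 21.5×17 cube at (7, -3.5) contributes its full rectangle (area 365.50 mm²); Combining (union): the regions partially overlap — summed areas 666.50 mm² minus the doubly-counted overlap 195.75 mm² gives 470.75 mm² — area = 470.75 mm². So its area = 470.75 mm². Layer 15 (z = 2.25): the 21.5×14 cube contributes its full rectangle (area 301.00 mm²); the cube at (12, 13.5) is not intersected at this z (z outside [4, 22.5]); the cube at (14, 7) is absent (z outside [14, 23]); the cube at (7, -3.5) is not intersected at this z (z outside [2.5, 22.5]); Merging all regions: only the 21.5×14 cube is present, so the union is just that shape — area = 301.00 mm². So its area = 301.00 mm². Layer 19 is larger (470.75 vs 301.00 mm²).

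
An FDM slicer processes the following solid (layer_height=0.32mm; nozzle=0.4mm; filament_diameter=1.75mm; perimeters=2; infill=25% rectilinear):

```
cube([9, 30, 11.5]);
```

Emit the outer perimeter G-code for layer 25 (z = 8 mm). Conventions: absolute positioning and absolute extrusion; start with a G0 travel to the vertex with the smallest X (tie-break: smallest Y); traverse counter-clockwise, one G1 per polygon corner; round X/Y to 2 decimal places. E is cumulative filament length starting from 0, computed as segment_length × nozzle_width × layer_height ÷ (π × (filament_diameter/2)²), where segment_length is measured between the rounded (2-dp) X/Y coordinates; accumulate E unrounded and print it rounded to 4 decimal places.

At z = 8 mm: the cube is present — its section is the full 9×30 rectangle. The outline is a single polygon with 4 vertices. Extrusion per mm of travel: 0.4 × 0.32 / (π × 0.875²) = 0.053216. Accumulating E over each segment gives final E = 4.1509.

G0 X0.00 Y0.00 Z8.00
G1 X9.00 Y0.00 E0.4789
G1 X9.00 Y30.00 E2.0754
G1 X0.00 Y30.00 E2.5544
G1 X0.00 Y0.00 E4.1509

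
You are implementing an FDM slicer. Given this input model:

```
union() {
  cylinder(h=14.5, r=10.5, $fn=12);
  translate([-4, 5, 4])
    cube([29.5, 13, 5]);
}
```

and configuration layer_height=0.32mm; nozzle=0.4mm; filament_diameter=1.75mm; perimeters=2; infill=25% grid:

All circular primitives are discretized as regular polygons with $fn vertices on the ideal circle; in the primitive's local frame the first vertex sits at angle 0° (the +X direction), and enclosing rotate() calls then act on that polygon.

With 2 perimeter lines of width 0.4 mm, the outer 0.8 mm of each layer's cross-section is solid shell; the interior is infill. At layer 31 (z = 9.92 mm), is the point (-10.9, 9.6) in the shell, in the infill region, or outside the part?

outside

At z = 9.92 mm: the r=10.5 cylinder gives a regular 12-gon of circumradius 10.5 (constant along its height); the cube at (-4, 5) is absent (z outside [4, 9]); Merging all regions: only the r=10.5 cylinder is present, so the union is just that shape — 1 connected region. Overall, the cross-section is a single solid region. The nearest boundary edge runs (-5.25, 9.09)→(-9.09, 5.25); distance from the point to it = 4.35 mm. The point is not inside any of the regions above, so it lies outside the cross-section (4.35 mm from the nearest boundary).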